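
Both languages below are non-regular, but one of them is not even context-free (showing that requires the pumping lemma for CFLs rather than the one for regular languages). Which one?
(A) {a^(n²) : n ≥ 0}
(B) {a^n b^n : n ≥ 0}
(A) {a^(n²) : n ≥ 0}

(A) {a^(n²) : n ≥ 0} requires the CFL pumping lemma.

- {a^n b^n : n ≥ 0} is context-free (but not regular)
  • Can be shown non-regular with the regular pumping lemma
  • After pumping, the number of a's and b's become unequal

- {a^(n²) : n ≥ 0} is NOT context-free
  • Requires the CFL pumping lemma to prove
  • Gaps between squares grow unboundedly

The CFL pumping lemma is "stronger" in that it can prove non-membership
in the larger class of context-free languages.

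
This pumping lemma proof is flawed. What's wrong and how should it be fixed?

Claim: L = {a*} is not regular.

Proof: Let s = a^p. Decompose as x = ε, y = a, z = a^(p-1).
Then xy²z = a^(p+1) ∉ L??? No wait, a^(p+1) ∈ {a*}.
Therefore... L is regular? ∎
Error: The proof attempts to show a*  is not regular, but a* IS regular!

Correction: a* is a regular language (recognized by a simple DFA with one accepting state and self-loop on 'a'). The pumping lemma can only prove non-regularity, not regularity. For regular languages, pumping always works.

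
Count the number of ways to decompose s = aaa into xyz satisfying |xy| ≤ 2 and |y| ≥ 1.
3

For s = 'aaa' with pumping length p = 2:

Constraints: |xy| ≤ 2, |y| > 0

Valid decompositions (|xy| ≤ p, |y| ≥ 1):
  • x='', y='a', z='aa'
  • x='a', y='a', z='a'
  • x='', y='aa', z='a'

Total count: 3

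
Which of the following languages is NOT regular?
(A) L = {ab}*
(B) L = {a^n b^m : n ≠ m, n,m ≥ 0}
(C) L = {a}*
(B) {a^n b^m : n ≠ m, n,m ≥ 0}

(B) L = {a^n b^m : n ≠ m, n,m ≥ 0} is NOT regular.

The pumping lemma can be used to prove this:
After pumping a's, we can make n = m

The other languages are regular because they can be recognized by finite automata.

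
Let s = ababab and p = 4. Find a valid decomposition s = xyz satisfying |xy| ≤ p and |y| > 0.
x = 'ab', y = 'a', z = 'bab'

For s = ababab and p = 4, one valid decomposition is:
- x = 'ab' (length 2)
- y = 'a' (length 1)
- z = 'bab' (length 3)

Verification:
- xyz = 'ab' + 'a' + 'bab' = ababab ✓
- |xy| = 3 ≤ 4 ✓
- |y| = 1 > 0 ✓

All pumping lemma constraints are satisfied.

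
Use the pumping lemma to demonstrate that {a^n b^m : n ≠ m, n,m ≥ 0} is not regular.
Assume for contradiction that L is regular, and let p ≥ 1 be the pumping length given by the pumping lemma.
Choose s = a^p b^(p + p!). Then s ∈ L because p ≠ p + p! (as p! ≥ 1), and |s| ≥ p.
By the pumping lemma, s = xyz for some x, y, z with |xy| ≤ p, |y| ≥ 1, and xy^i z ∈ L for every i ≥ 0.
Since |xy| ≤ p and the first p symbols of s are all a's, y = a^k for some k with 1 ≤ k ≤ p.
For every i ≥ 0, xy^i z = a^(p + (i − 1)k) b^(p + p!).

Because 1 ≤ k ≤ p, k divides p!. Let t = p!/k (a positive integer) and take i = t + 1.
Then the number of a's is p + tk = p + p!, which equals the number of b's.
So xy^(t+1) z = a^(p + p!) b^(p + p!) has equally many a's and b's and is NOT in L.

This contradicts the pumping lemma, which requires xy^i z ∈ L for all i ≥ 0.
Hence L = {a^n b^m : n ≠ m, n,m ≥ 0} is not regular. ∎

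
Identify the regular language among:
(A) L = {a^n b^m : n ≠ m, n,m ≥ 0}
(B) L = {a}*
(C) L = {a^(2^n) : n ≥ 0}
(B) {a}*

(B) L = {a}* is regular.

This can be recognized by a finite automaton (DFA/NFA).
Regular expressions like {a}* define regular languages.

The other choices are not regular:
- {a^(2^n) : n ≥ 0}: After pumping, length is no longer a power of 2
- {a^n b^m : n ≠ m, n,m ≥ 0}: After pumping a's, we can make n = m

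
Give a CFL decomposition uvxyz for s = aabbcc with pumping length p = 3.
u='aa', v='b', x='b', y='c', z='c'

For s = aabbcc with pumping length p = 3:

One valid decomposition:
- u = 'aa'
- v = 'b'
- x = 'b'
- y = 'c'
- z = 'c'

Verification:
- uvxyz = 'aa' + 'b' + 'b' + 'c' + 'c' = aabbcc ✓
- |vxy| = |'bbc'| = 3 ≤ 3 ✓
- |vy| = |'bc'| = 2 > 0 ✓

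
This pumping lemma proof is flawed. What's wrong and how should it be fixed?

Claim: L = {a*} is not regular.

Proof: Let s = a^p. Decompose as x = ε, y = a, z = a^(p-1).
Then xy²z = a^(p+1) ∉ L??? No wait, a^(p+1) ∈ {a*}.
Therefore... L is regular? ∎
Error: The proof attempts to show a*  is not regular, but a* IS regular!

Correction: a* is a regular language (recognized by a simple DFA with one accepting state and self-loop on 'a'). The pumping lemma can only prove non-regularity, not regularity. For regular languages, pumping always works.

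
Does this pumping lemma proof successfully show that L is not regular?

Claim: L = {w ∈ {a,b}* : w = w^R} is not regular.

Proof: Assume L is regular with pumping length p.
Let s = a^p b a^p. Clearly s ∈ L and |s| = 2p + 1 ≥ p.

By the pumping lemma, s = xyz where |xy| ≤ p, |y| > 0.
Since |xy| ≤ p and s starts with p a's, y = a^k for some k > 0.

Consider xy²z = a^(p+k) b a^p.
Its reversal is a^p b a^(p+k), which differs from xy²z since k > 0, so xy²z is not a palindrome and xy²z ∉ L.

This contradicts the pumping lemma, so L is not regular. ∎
The proof is correct.

This proof is valid because:
1. s = a^p b a^p is in L and is chosen in terms of p, so |s| ≥ p holds for every p
2. The decomposition analysis is correct: |xy| ≤ p forces y to lie inside the leading a's
3. The contradiction is valid: a^(p+k) b a^p has more a's before the b than after it, so it is not a palindrome
4. The conclusion follows logically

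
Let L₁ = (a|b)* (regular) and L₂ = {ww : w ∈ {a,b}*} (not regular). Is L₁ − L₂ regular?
No — L₁ − L₂ is not regular.

L₁ − L₂ is the complement of {ww} within {a,b}*. If it were regular, its complement {ww} would be regular as well (regular languages are closed under complement) — contradiction. So L₁ − L₂ is not regular.

Note that the bare facts "L₁ regular, L₂ non-regular" do not settle the question by themselves: the closure of regular languages under ∪, ∩, complement and difference applies only when BOTH operands are regular. With a non-regular operand the result can come out regular or non-regular depending on the specific languages, so one has to work out L₁ − L₂ for this particular pair, as above.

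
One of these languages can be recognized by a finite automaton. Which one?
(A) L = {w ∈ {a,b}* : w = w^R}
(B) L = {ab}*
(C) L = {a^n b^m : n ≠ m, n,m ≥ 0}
(B) {ab}*

(B) L = {ab}* is regular.

This can be recognized by a finite automaton (DFA/NFA).
Regular expressions like {ab}* define regular languages.

The other choices are not regular:
- {w ∈ {a,b}* : w = w^R}: After pumping, the string is no longer symmetric
- {a^n b^m : n ≠ m, n,m ≥ 0}: After pumping a's, we can make n = m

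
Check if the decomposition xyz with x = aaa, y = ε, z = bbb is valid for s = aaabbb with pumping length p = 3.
Violated: |y| > 0

The decomposition x = aaa, y = ε, z = bbb for s = aaabbb with p = 3
violates the constraint: |y| > 0

|y| = 0, but the pumping lemma requires |y| > 0 (y must be non-empty).

Pumping lemma constraints:
1. xyz = s (decomposition is valid)
2. |xy| ≤ p
3. |y| > 0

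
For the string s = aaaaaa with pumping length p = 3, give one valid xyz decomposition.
x = '', y = 'aaa', z = 'aaa'

For s = aaaaaa and p = 3, one valid decomposition is:
- x = '' (length 0)
- y = 'aaa' (length 3)
- z = 'aaa' (length 3)

Verification:
- xyz = '' + 'aaa' + 'aaa' = aaaaaa ✓
- |xy| = 3 ≤ 3 ✓
- |y| = 3 > 0 ✓

All pumping lemma constraints are satisfied.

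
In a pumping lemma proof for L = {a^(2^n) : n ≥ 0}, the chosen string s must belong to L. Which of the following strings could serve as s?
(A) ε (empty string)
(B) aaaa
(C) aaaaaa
(B) aaaa

The pumping lemma is applied to a string s that lies in L, so first check membership of each option:
- (A) ε has length 0, which is not a power of 2, so it is not in L ✗
- (B) aaaa has length 4 = 2^2, so it is in L ✓
- (C) aaaaaa has length 6, strictly between 2^2 = 4 and 2^3 = 8, so it is not in L ✗

Only (B) aaaa is in L, so it is the only candidate that could play the role of s.
(In a complete proof one picks s in terms of the pumping length p so that |s| ≥ p is guaranteed; a fixed string like aaaa illustrates the shape of such an s.)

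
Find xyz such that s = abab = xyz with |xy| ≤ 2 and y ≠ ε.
x = 'a', y = 'b', z = 'ab'

For s = abab and p = 2, one valid decomposition is:
- x = 'a' (length 1)
- y = 'b' (length 1)
- z = 'ab' (length 2)

Verification:
- xyz = 'a' + 'b' + 'ab' = abab ✓
- |xy| = 2 ≤ 2 ✓
- |y| = 1 > 0 ✓

All pumping lemma constraints are satisfied.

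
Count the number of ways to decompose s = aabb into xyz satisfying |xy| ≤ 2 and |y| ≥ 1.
3

For s = 'aabb' with pumping length p = 2:

Constraints: |xy| ≤ 2, |y| > 0

Valid decompositions (|xy| ≤ p, |y| ≥ 1):
  • x='', y='a', z='abb'
  • x='a', y='a', z='bb'
  • x='', y='aa', z='bb'

Total count: 3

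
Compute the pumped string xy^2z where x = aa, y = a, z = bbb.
aaaabbb

Given x = 'aa', y = 'a', z = 'bbb' and i = 2:

xy^2z = x + y·y·...·y (2 times) + z
       = 'aa' + 'a'^2 + 'bbb'
       = 'aa' + 'aa' + 'bbb'
       = 'aaaabbb'

The pumped string is 'aaaabbb' with length 7.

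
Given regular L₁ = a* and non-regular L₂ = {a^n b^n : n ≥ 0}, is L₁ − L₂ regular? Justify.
Yes — L₁ − L₂ is regular.

The only string of a* that lies in {a^n b^n} is ε, so L₁ − L₂ = a* − {ε} = a⁺ = aa*, which is regular.

Note that the bare facts "L₁ regular, L₂ non-regular" do not settle the question by themselves: the closure of regular languages under ∪, ∩, complement and difference applies only when BOTH operands are regular. With a non-regular operand the result can come out regular or non-regular depending on the specific languages, so one has to work out L₁ − L₂ for this particular pair, as above.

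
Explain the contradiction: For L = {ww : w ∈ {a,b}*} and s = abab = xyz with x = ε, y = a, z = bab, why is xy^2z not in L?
xy²z = aabab ∉ L

Pumping with i = 2 replaces y = a by y² = aa:
- Original: s = xyz = abab; abab splits into halves ab · ab, which are equal, so it is in L (w = ab)
- Pumped: xy²z = ε · aa · bab = aabab
- aabab has odd length 5, so it cannot be written as ww and is not in L

The pumping lemma would require xy²z ∈ L, so this decomposition yields a contradiction.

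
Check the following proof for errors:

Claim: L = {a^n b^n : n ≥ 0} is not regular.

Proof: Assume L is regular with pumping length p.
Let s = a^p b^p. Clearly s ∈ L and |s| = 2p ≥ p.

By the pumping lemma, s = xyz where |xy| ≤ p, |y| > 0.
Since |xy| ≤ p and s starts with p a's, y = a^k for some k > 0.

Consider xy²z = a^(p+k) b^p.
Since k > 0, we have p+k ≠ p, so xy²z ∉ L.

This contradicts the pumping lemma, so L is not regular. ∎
The proof is correct.

This proof is valid because:
1. The string s = a^p b^p is correctly in L
2. The decomposition analysis is correct: y must consist only of a's
3. The contradiction is valid: pumping increases a's but not b's
4. The conclusion follows logically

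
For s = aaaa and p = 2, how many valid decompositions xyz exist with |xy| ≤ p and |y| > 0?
3

For s = 'aaaa' with pumping length p = 2:

Constraints: |xy| ≤ 2, |y| > 0

Valid decompositions (|xy| ≤ p, |y| ≥ 1):
  • x='', y='a', z='aaa'
  • x='a', y='a', z='aa'
  • x='', y='aa', z='aa'

Total count: 3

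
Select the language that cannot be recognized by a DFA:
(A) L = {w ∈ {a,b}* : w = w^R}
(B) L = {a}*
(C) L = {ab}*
(A) {w ∈ {a,b}* : w = w^R}

(A) L = {w ∈ {a,b}* : w = w^R} is NOT regular.

The pumping lemma can be used to prove this:
After pumping, the string is no longer symmetric

The other languages are regular because they can be recognized by finite automata.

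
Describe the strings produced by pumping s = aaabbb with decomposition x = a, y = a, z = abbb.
{xy^i z : i ≥ 0} = {a^(2+i) b^3 : i ≥ 0} = {aabbb, aaabbb, aaaabbb, ...}

With x = a, y = a, z = abbb: Starting with aaabbb and pumping the second 'a', we get strings with 2+i a's followed by 3 b's for i = 0, 1, 2, ...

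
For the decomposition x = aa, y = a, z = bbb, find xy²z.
aaaabbb

Given x = 'aa', y = 'a', z = 'bbb' and i = 2:

xy^2z = x + y·y·...·y (2 times) + z
       = 'aa' + 'a'^2 + 'bbb'
       = 'aa' + 'aa' + 'bbb'
       = 'aaaabbb'

The pumped string is 'aaaabbb' with length 7.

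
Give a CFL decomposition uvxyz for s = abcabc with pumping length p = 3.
u='ab', v='c', x='a', y='b', z='c'

For s = abcabc with pumping length p = 3:

One valid decomposition:
- u = 'ab'
- v = 'c'
- x = 'a'
- y = 'b'
- z = 'c'

Verification:
- uvxyz = 'ab' + 'c' + 'a' + 'b' + 'c' = abcabc ✓
- |vxy| = |'cab'| = 3 ≤ 3 ✓
- |vy| = |'cb'| = 2 > 0 ✓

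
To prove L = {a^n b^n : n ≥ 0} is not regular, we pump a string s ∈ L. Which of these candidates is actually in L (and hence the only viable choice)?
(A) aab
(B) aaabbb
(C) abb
(B) aaabbb

The pumping lemma is applied to a string s that lies in L, so first check membership of each option:
- (A) aab has 2 a's and 1 b's; 2 ≠ 1, so it is not in L ✗
- (B) aaabbb = a^3 b^3 has equal counts (3 = 3), so it is in L ✓
- (C) abb has 1 a's and 2 b's; 1 ≠ 2, so it is not in L ✗

Only (B) aaabbb is in L, so it is the only candidate that could play the role of s.
(In a complete proof one picks s in terms of the pumping length p so that |s| ≥ p is guaranteed; a fixed string like aaabbb illustrates the shape of such an s.)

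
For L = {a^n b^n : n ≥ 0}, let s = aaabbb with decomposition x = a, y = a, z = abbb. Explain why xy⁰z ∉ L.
xy⁰z = aabbb ∉ L

Pumping with i = 0 replaces y = a by y⁰ = ε:
- Original: s = xyz = aaabbb; aaabbb = a^3 b^3 has equal counts (3 = 3), so it is in L
- Pumped: xy⁰z = a · ε · abbb = aabbb
- aabbb has 2 a's and 3 b's; 2 ≠ 3, so it is not in L

The pumping lemma would require xy⁰z ∈ L, so this decomposition yields a contradiction.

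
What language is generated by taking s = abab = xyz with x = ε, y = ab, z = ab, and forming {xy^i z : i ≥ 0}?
{xy^i z : i ≥ 0} = {(ab)^(i+1) : i ≥ 0} = {ab, abab, ababab, ...}

With x = ε, y = ab, z = ab: Pumping 'ab' gives strings of alternating a's and b's.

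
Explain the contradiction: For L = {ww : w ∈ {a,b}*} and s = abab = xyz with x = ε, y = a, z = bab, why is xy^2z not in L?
xy²z = aabab ∉ L

Pumping with i = 2 replaces y = a by y² = aa:
- Original: s = xyz = abab; abab splits into halves ab · ab, which are equal, so it is in L (w = ab)
- Pumped: xy²z = ε · aa · bab = aabab
- aabab has odd length 5, so it cannot be written as ww and is not in L

The pumping lemma would require xy²z ∈ L, so this decomposition yields a contradiction.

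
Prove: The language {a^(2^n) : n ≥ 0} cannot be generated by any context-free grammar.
Assume for contradiction that L is context-free, and let p ≥ 1 be the pumping length given by the pumping lemma for CFLs.
Choose s = a^(2^p). Then s ∈ L and |s| = 2^p ≥ p.
By the CFL pumping lemma, s = uvxyz for some u, v, x, y, z with |vxy| ≤ p, |vy| ≥ 1, and uv^i xy^i z ∈ L for every i ≥ 0.
All symbols are a's, so only lengths matter: let k = |vy|, with 1 ≤ k ≤ |vxy| ≤ p < 2^p.

Take i = 2: |uv²xy²z| = 2^p + k, and 2^p < 2^p + k < 2^p + 2^p = 2^(p+1).
So the length lies strictly between consecutive powers of two and is not a power of 2; uv²xy²z ∉ L.

This contradicts the CFL pumping lemma, which requires uv^i xy^i z ∈ L for all i ≥ 0.
Hence L = {a^(2^n) : n ≥ 0} is not context-free. ∎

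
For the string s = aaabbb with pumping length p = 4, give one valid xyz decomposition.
x = '', y = 'aaa', z = 'bbb'

For s = aaabbb and p = 4, one valid decomposition is:
- x = '' (length 0)
- y = 'aaa' (length 3)
- z = 'bbb' (length 3)

Verification:
- xyz = '' + 'aaa' + 'bbb' = aaabbb ✓
- |xy| = 3 ≤ 4 ✓
- |y| = 3 > 0 ✓

All pumping lemma constraints are satisfied.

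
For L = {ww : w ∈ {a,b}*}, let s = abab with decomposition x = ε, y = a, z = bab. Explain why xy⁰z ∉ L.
xy⁰z = bab ∉ L

Pumping with i = 0 replaces y = a by y⁰ = ε:
- Original: s = xyz = abab; abab splits into halves ab · ab, which are equal, so it is in L (w = ab)
- Pumped: xy⁰z = ε · ε · bab = bab
- bab has odd length 3, so it cannot be written as ww and is not in L

The pumping lemma would require xy⁰z ∈ L, so this decomposition yields a contradiction.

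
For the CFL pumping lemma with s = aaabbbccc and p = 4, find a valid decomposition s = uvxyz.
u='aa', v='a', x='bb', y='b', z='ccc'

For s = aaabbbccc with pumping length p = 4:

One valid decomposition:
- u = 'aa'
- v = 'a'
- x = 'bb'
- y = 'b'
- z = 'ccc'

Verification:
- uvxyz = 'aa' + 'a' + 'bb' + 'b' + 'ccc' = aaabbbccc ✓
- |vxy| = |'abbb'| = 4 ≤ 4 ✓
- |vy| = |'ab'| = 2 > 0 ✓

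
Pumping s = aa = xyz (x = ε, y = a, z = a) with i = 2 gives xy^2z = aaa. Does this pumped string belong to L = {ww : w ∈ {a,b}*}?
No

xy²z = ε · aa · a = aaa.
aaa has odd length 3, so it cannot be written as ww and is not in L.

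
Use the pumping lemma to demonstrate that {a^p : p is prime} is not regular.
Assume for contradiction that L is regular, and let p ≥ 1 be the pumping length given by the pumping lemma.
Choose a prime q with q ≥ p (one exists because there are infinitely many primes) and let s = a^q. Then s ∈ L and |s| = q ≥ p.
By the pumping lemma, s = xyz for some x, y, z with |xy| ≤ p, |y| ≥ 1, and xy^i z ∈ L for every i ≥ 0.
Here y = a^k for some k with 1 ≤ k ≤ p, and xy^i z = a^(q + (i − 1)k) for every i ≥ 0.

Take i = q + 1: |xy^(q+1) z| = q + qk = q(k + 1).
Both factors satisfy q ≥ 2 and k + 1 ≥ 2, so q(k + 1) is composite, and xy^(q+1) z ∉ L.

This contradicts the pumping lemma, which requires xy^i z ∈ L for all i ≥ 0.
Hence L = {a^p : p is prime} is not regular. ∎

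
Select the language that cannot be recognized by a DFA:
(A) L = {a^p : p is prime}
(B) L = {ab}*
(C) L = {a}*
(A) {a^p : p is prime}

(A) L = {a^p : p is prime} is NOT regular.

The pumping lemma can be used to prove this:
After pumping, the length becomes composite

The other languages are regular because they can be recognized by finite automata.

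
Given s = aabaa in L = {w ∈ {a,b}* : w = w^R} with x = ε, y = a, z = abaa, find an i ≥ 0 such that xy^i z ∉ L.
i = 2

xy²z = ε · aa · abaa = aaabaa; aaabaa reversed is aabaaa ≠ aaabaa, so it is not a palindrome and is not in L.
(Other choices also work, e.g. i = 0, 3; only i = 1 is guaranteed to stay in L since xy¹z = s.)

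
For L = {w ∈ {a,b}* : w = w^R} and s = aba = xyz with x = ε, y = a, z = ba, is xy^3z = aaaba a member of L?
No

xy³z = ε · aaa · ba = aaaba.
aaaba reversed is abaaa ≠ aaaba, so it is not a palindrome and is not in L.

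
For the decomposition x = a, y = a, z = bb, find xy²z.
aaabb

Given x = 'a', y = 'a', z = 'bb' and i = 2:

xy^2z = x + y·y·...·y (2 times) + z
       = 'a' + 'a'^2 + 'bb'
       = 'a' + 'aa' + 'bb'
       = 'aaabb'

The pumped string is 'aaabb' with length 5.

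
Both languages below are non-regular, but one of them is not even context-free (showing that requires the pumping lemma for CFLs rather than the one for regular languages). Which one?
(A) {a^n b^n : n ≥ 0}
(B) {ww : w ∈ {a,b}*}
(B) {ww : w ∈ {a,b}*}

(B) {ww : w ∈ {a,b}*} requires the CFL pumping lemma.

- {a^n b^n : n ≥ 0} is context-free (but not regular)
  • Can be shown non-regular with the regular pumping lemma
  • After pumping, the number of a's and b's become unequal

- {ww : w ∈ {a,b}*} is NOT context-free
  • Requires the CFL pumping lemma to prove
  • Even a PDA cannot compare two arbitrary halves symbol by symbol; CFL pumping on a^p b^p a^p b^p fails

The CFL pumping lemma is "stronger" in that it can prove non-membership
in the larger class of context-free languages.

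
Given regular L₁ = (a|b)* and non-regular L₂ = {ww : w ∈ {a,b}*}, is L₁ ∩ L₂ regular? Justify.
No — L₁ ∩ L₂ is not regular.

(a|b)* is all strings over {a,b}, so L₁ ∩ L₂ = {ww : w ∈ {a,b}*} = L₂ itself, which is not regular (pump s = a^p b a^p b).

Note that the bare facts "L₁ regular, L₂ non-regular" do not settle the question by themselves: the closure of regular languages under ∪, ∩, complement and difference applies only when BOTH operands are regular. With a non-regular operand the result can come out regular or non-regular depending on the specific languages, so one has to work out L₁ ∩ L₂ for this particular pair, as above.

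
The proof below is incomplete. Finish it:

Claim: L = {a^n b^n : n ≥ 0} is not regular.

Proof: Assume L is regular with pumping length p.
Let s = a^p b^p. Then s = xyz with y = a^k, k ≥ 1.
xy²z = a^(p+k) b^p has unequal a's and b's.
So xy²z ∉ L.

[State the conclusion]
This contradicts the pumping lemma for regular languages,
which guarantees xy^i z ∈ L for all i ≥ 0.

Since our assumption that L is regular leads to a contradiction,
we conclude that L = {a^n b^n : n ≥ 0} is NOT regular. ∎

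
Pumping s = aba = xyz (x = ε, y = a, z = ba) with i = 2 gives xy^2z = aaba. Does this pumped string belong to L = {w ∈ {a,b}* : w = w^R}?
No

xy²z = ε · aa · ba = aaba.
aaba reversed is abaa ≠ aaba, so it is not a palindrome and is not in L.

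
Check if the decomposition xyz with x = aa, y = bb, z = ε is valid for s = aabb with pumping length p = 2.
Violated: |xy| ≤ p

The decomposition x = aa, y = bb, z = ε for s = aabb with p = 2
violates the constraint: |xy| ≤ p

|xy| = |aabb| = 4 > 2 = p. The decomposition puts too many characters in xy.

Pumping lemma constraints:
1. xyz = s (decomposition is valid)
2. |xy| ≤ p
3. |y| > 0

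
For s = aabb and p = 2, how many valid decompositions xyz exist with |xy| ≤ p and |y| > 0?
3

For s = 'aabb' with pumping length p = 2:

Constraints: |xy| ≤ 2, |y| > 0

Valid decompositions (|xy| ≤ p, |y| ≥ 1):
  • x='', y='a', z='abb'
  • x='a', y='a', z='bb'
  • x='', y='aa', z='bb'

Total count: 3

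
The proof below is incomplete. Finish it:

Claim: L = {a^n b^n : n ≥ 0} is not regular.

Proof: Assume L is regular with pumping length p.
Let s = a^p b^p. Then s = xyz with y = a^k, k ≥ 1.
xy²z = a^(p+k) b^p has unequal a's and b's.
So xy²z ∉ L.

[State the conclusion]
This contradicts the pumping lemma for regular languages,
which guarantees xy^i z ∈ L for all i ≥ 0.

Since our assumption that L is regular leads to a contradiction,
we conclude that L = {a^n b^n : n ≥ 0} is NOT regular. ∎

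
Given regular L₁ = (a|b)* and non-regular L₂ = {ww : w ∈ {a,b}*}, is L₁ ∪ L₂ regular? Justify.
Yes — L₁ ∪ L₂ is regular.

{ww} ⊆ (a|b)*, so L₁ ∪ L₂ = (a|b)*, which is regular.

Note that the bare facts "L₁ regular, L₂ non-regular" do not settle the question by themselves: the closure of regular languages under ∪, ∩, complement and difference applies only when BOTH operands are regular. With a non-regular operand the result can come out regular or non-regular depending on the specific languages, so one has to work out L₁ ∪ L₂ for this particular pair, as above.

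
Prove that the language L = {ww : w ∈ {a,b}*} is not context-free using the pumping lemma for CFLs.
Assume for contradiction that L is context-free, and let p ≥ 1 be the pumping length given by the pumping lemma for CFLs.
Choose s = a^p b^p a^p b^p. Then s ∈ L (take w = a^p b^p) and |s| = 4p ≥ p.
By the CFL pumping lemma, s = uvxyz for some u, v, x, y, z with |vxy| ≤ p, |vy| ≥ 1, and uv^i xy^i z ∈ L for every i ≥ 0.

Write s as four blocks A₁ B₁ A₂ B₂ with A₁ = A₂ = a^p and B₁ = B₂ = b^p. Since |vxy| ≤ p, the window vxy lies inside at most two adjacent blocks. Take i = 0 and let t = uxz, so |t| = 4p − |vy| with 1 ≤ |vy| ≤ p. If |t| is odd, t ∉ L immediately, so assume |vy| is even (hence |vy| ≥ 2) and |t|/2 = 2p − |vy|/2, which satisfies p ≤ |t|/2 ≤ 2p − 1.

Case 1 (vxy inside A₁B₁): t = a^(p−j) b^(p−l) a^p b^p with j + l = |vy|. The second half of t has length < 2p, so it is a suffix of the trailing a^p b^p and ends in b; the first half is a^(p−j) b^(p−l) a^((j+l)/2), which ends in a because (j+l)/2 ≥ 1. The halves differ, so t ∉ L.

Case 2 (vxy inside B₁A₂, straddling the middle): t = a^p b^(p−j) a^(p−l) b^p with j + l = |vy|. If t = ww, then w is a prefix of t of length ≥ p, so w begins with a^p; and w is a suffix of t of length ≥ p, so w ends with b^p. That forces |w| ≥ 2p, contradicting |w| = |t|/2 ≤ 2p − 1. So t ∉ L.

Case 3 (vxy inside A₂B₂): t = a^p b^p a^(p−j) b^(p−l) with j + l = |vy|. The first half of t is a prefix of a^p b^p, so it begins with a; the second half is b^((j+l)/2) a^(p−j) b^(p−l), which begins with b. The halves differ, so t ∉ L.

In every case uv⁰xy⁰z = uxz ∉ L.

This contradicts the CFL pumping lemma, which requires uv^i xy^i z ∈ L for all i ≥ 0.
Hence L = {ww : w ∈ {a,b}*} is not context-free. ∎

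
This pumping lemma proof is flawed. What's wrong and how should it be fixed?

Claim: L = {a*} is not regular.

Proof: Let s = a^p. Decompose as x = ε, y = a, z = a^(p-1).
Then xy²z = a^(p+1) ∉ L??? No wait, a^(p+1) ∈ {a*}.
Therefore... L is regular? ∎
Error: The proof attempts to show a*  is not regular, but a* IS regular!

Correction: a* is a regular language (recognized by a simple DFA with one accepting state and self-loop on 'a'). The pumping lemma can only prove non-regularity, not regularity. For regular languages, pumping always works.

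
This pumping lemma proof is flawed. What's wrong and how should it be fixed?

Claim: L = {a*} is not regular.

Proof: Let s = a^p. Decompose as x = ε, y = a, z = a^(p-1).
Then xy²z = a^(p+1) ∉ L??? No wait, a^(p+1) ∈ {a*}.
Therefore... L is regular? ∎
Error: The proof attempts to show a*  is not regular, but a* IS regular!

Correction: a* is a regular language (recognized by a simple DFA with one accepting state and self-loop on 'a'). The pumping lemma can only prove non-regularity, not regularity. For regular languages, pumping always works.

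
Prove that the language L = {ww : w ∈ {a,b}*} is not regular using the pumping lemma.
Assume for contradiction that L is regular, and let p ≥ 1 be the pumping length given by the pumping lemma.
Choose s = a^p b a^p b. Then s ∈ L (take w = a^p b) and |s| = 2p + 2 ≥ p.
By the pumping lemma, s = xyz for some x, y, z with |xy| ≤ p, |y| ≥ 1, and xy^i z ∈ L for every i ≥ 0.
Since |xy| ≤ p and the first p symbols of s are all a's, y = a^k for some k with 1 ≤ k ≤ p.

Take i = 2: t = xy²z = a^(p + k) b a^p b.
Suppose t = uu for some string u. The string t contains exactly two b's and ends in b, so u contains exactly one b and ends in b; hence u = a^j b for some j, and uu = a^j b a^j b. Comparing with t = a^(p + k) b a^p b forces j = p + k (first block) and j = p (second block), which is impossible since k ≥ 1. So t ∉ L.

This contradicts the pumping lemma, which requires xy^i z ∈ L for all i ≥ 0.
Hence L = {ww : w ∈ {a,b}*} is not regular. ∎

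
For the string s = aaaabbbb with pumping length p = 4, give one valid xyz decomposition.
x = '', y = 'aa', z = 'aabbbb'

For s = aaaabbbb and p = 4, one valid decomposition is:
- x = '' (length 0)
- y = 'aa' (length 2)
- z = 'aabbbb' (length 6)

Verification:
- xyz = '' + 'aa' + 'aabbbb' = aaaabbbb ✓
- |xy| = 2 ≤ 4 ✓
- |y| = 2 > 0 ✓

All pumping lemma constraints are satisfied.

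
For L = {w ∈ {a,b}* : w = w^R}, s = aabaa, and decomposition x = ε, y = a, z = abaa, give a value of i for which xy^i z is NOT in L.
i = 2

xy²z = ε · aa · abaa = aaabaa; aaabaa reversed is aabaaa ≠ aaabaa, so it is not a palindrome and is not in L.
(Other choices also work, e.g. i = 0, 3; only i = 1 is guaranteed to stay in L since xy¹z = s.)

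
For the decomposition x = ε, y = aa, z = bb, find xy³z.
aaaaaabb

Given x = '', y = 'aa', z = 'bb' and i = 3:

xy^3z = x + y·y·...·y (3 times) + z
       = '' + 'aa'^3 + 'bb'
       = '' + 'aaaaaa' + 'bb'
       = 'aaaaaabb'

The pumped string is 'aaaaaabb' with length 8.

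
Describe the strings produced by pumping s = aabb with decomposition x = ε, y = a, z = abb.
{xy^i z : i ≥ 0} = {a^(i+1) b^2 : i ≥ 0} = {abb, aabb, aaabb, ...}

With x = ε, y = a, z = abb: Starting with aabb and pumping the first 'a' (z = abb keeps the second 'a'), we get strings with i+1 a's followed by 2 b's for i = 0, 1, 2, ...; note bb is not produced because z always contributes one a.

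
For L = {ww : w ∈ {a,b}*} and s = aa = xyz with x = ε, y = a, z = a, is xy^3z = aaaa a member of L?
Yes

xy³z = ε · aaa · a = aaaa.
aaaa splits into halves aa · aa, which are equal, so it is in L (w = aa).
(A single pumped string landing in L is not a contradiction by itself; a non-regularity proof needs some i for which xy^i z ∉ L, for every admissible decomposition.)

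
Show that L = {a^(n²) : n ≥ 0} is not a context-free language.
Assume for contradiction that L is context-free, and let p ≥ 1 be the pumping length given by the pumping lemma for CFLs.
Choose s = a^(p²). Then s ∈ L and |s| = p² ≥ p.
By the CFL pumping lemma, s = uvxyz for some u, v, x, y, z with |vxy| ≤ p, |vy| ≥ 1, and uv^i xy^i z ∈ L for every i ≥ 0.
All symbols are a's, so only lengths matter: let k = |vy|, with 1 ≤ k ≤ |vxy| ≤ p.

Take i = 2: |uv²xy²z| = p² + k, and p² < p² + k ≤ p² + p < (p + 1)².
So the length lies strictly between consecutive squares and is not a perfect square; uv²xy²z ∉ L.

This contradicts the CFL pumping lemma, which requires uv^i xy^i z ∈ L for all i ≥ 0.
Hence L = {a^(n²) : n ≥ 0} is not context-free. ∎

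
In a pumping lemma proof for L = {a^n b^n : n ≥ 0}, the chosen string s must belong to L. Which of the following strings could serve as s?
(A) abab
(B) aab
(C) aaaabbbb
(C) aaaabbbb

The pumping lemma is applied to a string s that lies in L, so first check membership of each option:
- (A) abab has an a after a b, so it is not of the form a^n b^n and is not in L ✗
- (B) aab has 2 a's and 1 b's; 2 ≠ 1, so it is not in L ✗
- (C) aaaabbbb = a^4 b^4 has equal counts (4 = 4), so it is in L ✓

Only (C) aaaabbbb is in L, so it is the only candidate that could play the role of s.
(In a complete proof one picks s in terms of the pumping length p so that |s| ≥ p is guaranteed; a fixed string like aaaabbbb illustrates the shape of such an s.)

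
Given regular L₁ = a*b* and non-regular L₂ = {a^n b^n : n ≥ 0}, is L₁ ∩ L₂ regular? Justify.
No — L₁ ∩ L₂ is not regular.

Every string a^n b^n already lies in a*b*, so L₁ ∩ L₂ = {a^n b^n : n ≥ 0} = L₂ itself, which is the standard non-regular language (pump s = a^p b^p).

Note that the bare facts "L₁ regular, L₂ non-regular" do not settle the question by themselves: the closure of regular languages under ∪, ∩, complement and difference applies only when BOTH operands are regular. With a non-regular operand the result can come out regular or non-regular depending on the specific languages, so one has to work out L₁ ∩ L₂ for this particular pair, as above.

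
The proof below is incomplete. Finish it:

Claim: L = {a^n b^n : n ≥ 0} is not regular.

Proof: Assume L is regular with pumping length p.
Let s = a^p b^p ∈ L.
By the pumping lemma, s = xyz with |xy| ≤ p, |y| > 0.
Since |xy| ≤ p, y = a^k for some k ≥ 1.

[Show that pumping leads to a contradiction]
Consider xy²z = a^(p+k) b^p.

Since k ≥ 1, we have p + k > p.
So xy²z has more a's than b's: (p+k) a's vs p b's.
This means xy²z ∉ L because a^n b^n requires equal counts.

This contradicts the pumping lemma which states xy²z ∈ L.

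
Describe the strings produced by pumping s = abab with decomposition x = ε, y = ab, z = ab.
{xy^i z : i ≥ 0} = {(ab)^(i+1) : i ≥ 0} = {ab, abab, ababab, ...}

With x = ε, y = ab, z = ab: Pumping 'ab' gives strings of alternating a's and b's.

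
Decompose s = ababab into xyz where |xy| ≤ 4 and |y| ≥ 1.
x = 'a', y = 'b', z = 'abab'

For s = ababab and p = 4, one valid decomposition is:
- x = 'a' (length 1)
- y = 'b' (length 1)
- z = 'abab' (length 4)

Verification:
- xyz = 'a' + 'b' + 'abab' = ababab ✓
- |xy| = 2 ≤ 4 ✓
- |y| = 1 > 0 ✓

All pumping lemma constraints are satisfied.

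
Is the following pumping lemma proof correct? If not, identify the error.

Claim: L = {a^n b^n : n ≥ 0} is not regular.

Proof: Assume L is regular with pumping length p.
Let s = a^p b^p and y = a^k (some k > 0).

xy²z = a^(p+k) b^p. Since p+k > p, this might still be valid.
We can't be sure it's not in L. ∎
The proof is INCORRECT.

Error: The conclusion is wrong.
xy²z = a^(p+k) b^p is definitely NOT in L because the number of a's (p+k) ≠ number of b's (p).
The proof incorrectly doubts what is actually a valid contradiction.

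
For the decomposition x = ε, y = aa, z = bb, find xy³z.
aaaaaabb

Given x = '', y = 'aa', z = 'bb' and i = 3:

xy^3z = x + y·y·...·y (3 times) + z
       = '' + 'aa'^3 + 'bb'
       = '' + 'aaaaaa' + 'bb'
       = 'aaaaaabb'

The pumped string is 'aaaaaabb' with length 8.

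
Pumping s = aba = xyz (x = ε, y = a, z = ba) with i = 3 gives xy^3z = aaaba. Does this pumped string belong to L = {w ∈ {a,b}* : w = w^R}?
No

xy³z = ε · aaa · ba = aaaba.
aaaba reversed is abaaa ≠ aaaba, so it is not a palindrome and is not in L.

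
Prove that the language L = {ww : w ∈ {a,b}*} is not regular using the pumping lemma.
Assume for contradiction that L is regular, and let p ≥ 1 be the pumping length given by the pumping lemma.
Choose s = a^p b a^p b. Then s ∈ L (take w = a^p b) and |s| = 2p + 2 ≥ p.
By the pumping lemma, s = xyz for some x, y, z with |xy| ≤ p, |y| ≥ 1, and xy^i z ∈ L for every i ≥ 0.
Since |xy| ≤ p and the first p symbols of s are all a's, y = a^k for some k with 1 ≤ k ≤ p.

Take i = 2: t = xy²z = a^(p + k) b a^p b.
Suppose t = uu for some string u. The string t contains exactly two b's and ends in b, so u contains exactly one b and ends in b; hence u = a^j b for some j, and uu = a^j b a^j b. Comparing with t = a^(p + k) b a^p b forces j = p + k (first block) and j = p (second block), which is impossible since k ≥ 1. So t ∉ L.

This contradicts the pumping lemma, which requires xy^i z ∈ L for all i ≥ 0.
Hence L = {ww : w ∈ {a,b}*} is not regular. ∎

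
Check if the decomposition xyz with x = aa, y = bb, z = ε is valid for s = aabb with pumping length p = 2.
Violated: |xy| ≤ p

The decomposition x = aa, y = bb, z = ε for s = aabb with p = 2
violates the constraint: |xy| ≤ p

|xy| = |aabb| = 4 > 2 = p. The decomposition puts too many characters in xy.

Pumping lemma constraints:
1. xyz = s (decomposition is valid)
2. |xy| ≤ p
3. |y| > 0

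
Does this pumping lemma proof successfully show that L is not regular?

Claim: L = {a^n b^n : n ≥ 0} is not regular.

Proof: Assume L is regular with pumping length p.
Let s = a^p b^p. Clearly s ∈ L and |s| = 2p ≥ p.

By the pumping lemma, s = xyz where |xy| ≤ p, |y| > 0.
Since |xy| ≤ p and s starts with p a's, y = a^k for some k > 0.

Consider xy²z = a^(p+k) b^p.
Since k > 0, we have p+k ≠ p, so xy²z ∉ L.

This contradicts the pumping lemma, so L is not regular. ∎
The proof is correct.

This proof is valid because:
1. The string s = a^p b^p is correctly in L
2. The decomposition analysis is correct: y must consist only of a's
3. The contradiction is valid: pumping increases a's but not b's
4. The conclusion follows logically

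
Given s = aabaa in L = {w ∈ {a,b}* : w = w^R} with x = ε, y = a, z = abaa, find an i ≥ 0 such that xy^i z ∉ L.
i = 0

xy⁰z = ε · ε · abaa = abaa; abaa reversed is aaba ≠ abaa, so it is not a palindrome and is not in L.
(Other choices also work, e.g. i = 2, 3; only i = 1 is guaranteed to stay in L since xy¹z = s.)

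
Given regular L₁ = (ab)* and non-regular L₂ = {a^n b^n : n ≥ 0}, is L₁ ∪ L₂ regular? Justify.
No — L₁ ∪ L₂ is not regular.

Let U = (ab)* ∪ {a^n b^n}. If U were regular, then U ∩ aa*bb* would be regular (closure under intersection with a regular language). But (ab)* ∩ aa*bb* = {ab} and {a^n b^n} ∩ aa*bb* = {a^n b^n : n ≥ 1}, so U ∩ aa*bb* = {a^n b^n : n ≥ 1}, which is not regular. Hence U is not regular.

Note that the bare facts "L₁ regular, L₂ non-regular" do not settle the question by themselves: the closure of regular languages under ∪, ∩, complement and difference applies only when BOTH operands are regular. With a non-regular operand the result can come out regular or non-regular depending on the specific languages, so one has to work out L₁ ∪ L₂ for this particular pair, as above.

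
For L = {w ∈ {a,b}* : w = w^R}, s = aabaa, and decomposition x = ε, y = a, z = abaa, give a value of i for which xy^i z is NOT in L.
i = 2

xy²z = ε · aa · abaa = aaabaa; aaabaa reversed is aabaaa ≠ aaabaa, so it is not a palindrome and is not in L.
(Other choices also work, e.g. i = 0, 3; only i = 1 is guaranteed to stay in L since xy¹z = s.)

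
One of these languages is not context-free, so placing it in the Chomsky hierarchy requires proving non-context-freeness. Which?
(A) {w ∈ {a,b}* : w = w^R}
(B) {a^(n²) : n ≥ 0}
(B) {a^(n²) : n ≥ 0}

(B) {a^(n²) : n ≥ 0} requires the CFL pumping lemma.

- {w ∈ {a,b}* : w = w^R} is context-free (but not regular)
  • Can be shown non-regular with the regular pumping lemma
  • After pumping, the string is no longer symmetric

- {a^(n²) : n ≥ 0} is NOT context-free
  • Requires the CFL pumping lemma to prove
  • Gaps between squares grow unboundedly

The CFL pumping lemma is "stronger" in that it can prove non-membership
in the larger class of context-free languages.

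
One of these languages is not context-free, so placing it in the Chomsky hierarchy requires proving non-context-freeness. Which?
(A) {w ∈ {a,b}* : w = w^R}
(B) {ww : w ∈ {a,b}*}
(B) {ww : w ∈ {a,b}*}

(B) {ww : w ∈ {a,b}*} requires the CFL pumping lemma.

- {w ∈ {a,b}* : w = w^R} is context-free (but not regular)
  • Can be shown non-regular with the regular pumping lemma
  • After pumping, the string is no longer symmetric

- {ww : w ∈ {a,b}*} is NOT context-free
  • Requires the CFL pumping lemma to prove
  • Even a PDA cannot compare two arbitrary halves symbol by symbol; CFL pumping on a^p b^p a^p b^p fails

The CFL pumping lemma is "stronger" in that it can prove non-membership
in the larger class of context-free languages.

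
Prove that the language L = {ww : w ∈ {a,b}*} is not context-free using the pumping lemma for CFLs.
Assume for contradiction that L is context-free, and let p ≥ 1 be the pumping length given by the pumping lemma for CFLs.
Choose s = a^p b^p a^p b^p. Then s ∈ L (take w = a^p b^p) and |s| = 4p ≥ p.
By the CFL pumping lemma, s = uvxyz for some u, v, x, y, z with |vxy| ≤ p, |vy| ≥ 1, and uv^i xy^i z ∈ L for every i ≥ 0.

Write s as four blocks A₁ B₁ A₂ B₂ with A₁ = A₂ = a^p and B₁ = B₂ = b^p. Since |vxy| ≤ p, the window vxy lies inside at most two adjacent blocks. Take i = 0 and let t = uxz, so |t| = 4p − |vy| with 1 ≤ |vy| ≤ p. If |t| is odd, t ∉ L immediately, so assume |vy| is even (hence |vy| ≥ 2) and |t|/2 = 2p − |vy|/2, which satisfies p ≤ |t|/2 ≤ 2p − 1.

Case 1 (vxy inside A₁B₁): t = a^(p−j) b^(p−l) a^p b^p with j + l = |vy|. The second half of t has length < 2p, so it is a suffix of the trailing a^p b^p and ends in b; the first half is a^(p−j) b^(p−l) a^((j+l)/2), which ends in a because (j+l)/2 ≥ 1. The halves differ, so t ∉ L.

Case 2 (vxy inside B₁A₂, straddling the middle): t = a^p b^(p−j) a^(p−l) b^p with j + l = |vy|. If t = ww, then w is a prefix of t of length ≥ p, so w begins with a^p; and w is a suffix of t of length ≥ p, so w ends with b^p. That forces |w| ≥ 2p, contradicting |w| = |t|/2 ≤ 2p − 1. So t ∉ L.

Case 3 (vxy inside A₂B₂): t = a^p b^p a^(p−j) b^(p−l) with j + l = |vy|. The first half of t is a prefix of a^p b^p, so it begins with a; the second half is b^((j+l)/2) a^(p−j) b^(p−l), which begins with b. The halves differ, so t ∉ L.

In every case uv⁰xy⁰z = uxz ∉ L.

This contradicts the CFL pumping lemma, which requires uv^i xy^i z ∈ L for all i ≥ 0.
Hence L = {ww : w ∈ {a,b}*} is not context-free. ∎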